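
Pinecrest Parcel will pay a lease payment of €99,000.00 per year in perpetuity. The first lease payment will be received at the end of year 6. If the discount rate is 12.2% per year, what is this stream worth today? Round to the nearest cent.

Value at end of year 5: C / r = €99,000.00 / 0.122 = €811,475.4098
Discount to today: PV = €811,475.4098 / (1 + 0.122)^5 = €811,475.4098 / 1.778133 = €456,363.69

€456363.69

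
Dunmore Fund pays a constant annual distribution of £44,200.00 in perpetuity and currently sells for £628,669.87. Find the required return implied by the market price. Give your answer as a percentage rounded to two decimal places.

7.03%

P = C/r ⇒ r = C/P = £44,200.00/£628,669.87 = 0.070307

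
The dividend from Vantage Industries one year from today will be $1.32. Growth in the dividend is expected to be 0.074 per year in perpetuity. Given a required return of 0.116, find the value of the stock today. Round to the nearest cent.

Growing perpetuity: P = D₁ / (r − g) = $1.3200 / (0.116 − 0.074) = $31.43

$31.43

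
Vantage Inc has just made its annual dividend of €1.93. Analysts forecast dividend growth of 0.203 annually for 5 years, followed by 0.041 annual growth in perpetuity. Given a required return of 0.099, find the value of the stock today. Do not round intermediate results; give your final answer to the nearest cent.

D_1 = 2.32179
D_2 = 2.79311
D_3 = 3.36012
D_4 = 4.04222
D_5 = 4.86279
Terminal value at year 5: TV = D_5×(1+g_2)/(r−g_2) = 5.06216/0.058 = 87.27868
P_0 = D_1/(1+r)^1 + D_2/(1+r)^2 + D_3/(1+r)^3 + D_4/(1+r)^4 + D_5/(1+r)^5 + TV/(1+r)^5
    = 2.11264 + 2.31256 + 2.53140 + 2.77095 + 3.03317 + 54.44020 = 67.20093

€67.20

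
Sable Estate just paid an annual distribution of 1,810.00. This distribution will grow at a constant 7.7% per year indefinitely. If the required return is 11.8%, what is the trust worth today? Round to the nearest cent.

D₁ = D₀ × (1 + g) = 1,810.00 × 1.077 = 1,949.3700
Growing perpetuity: P = D₁ / (r − g) = 1,949.3700 / (0.118 − 0.077) = 47,545.61

47545.61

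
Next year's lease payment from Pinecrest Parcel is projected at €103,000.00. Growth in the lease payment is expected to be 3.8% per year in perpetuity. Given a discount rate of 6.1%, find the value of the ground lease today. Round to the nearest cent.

Growing perpetuity: P = D₁ / (r − g) = €103,000.0000 / (0.061 − 0.038) = €4,478,260.87

€4478260.87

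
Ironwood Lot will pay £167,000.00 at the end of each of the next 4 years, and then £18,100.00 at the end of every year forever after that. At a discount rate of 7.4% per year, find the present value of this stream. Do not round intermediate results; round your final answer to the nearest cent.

£744429.25

PV of 4-year annuity: £167,000.00 × [1 − (1+0.074)^−4] / 0.074 = 560593.59796
Perpetuity value at year 4: £18,100.00 / 0.074 = 244594.59459
PV of perpetuity: 244594.59459 / (1+0.074)^4 = 183835.64775
Total PV = 560593.59796 + 183835.64775 = 744429.24571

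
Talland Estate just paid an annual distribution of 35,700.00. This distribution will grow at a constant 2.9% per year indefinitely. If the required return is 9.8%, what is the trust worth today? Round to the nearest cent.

D₁ = D₀ × (1 + g) = 35,700.00 × 1.029 = 36,735.3000
Growing perpetuity: P = D₁ / (r − g) = 36,735.3000 / (0.098 − 0.029) = 532,395.65

532395.65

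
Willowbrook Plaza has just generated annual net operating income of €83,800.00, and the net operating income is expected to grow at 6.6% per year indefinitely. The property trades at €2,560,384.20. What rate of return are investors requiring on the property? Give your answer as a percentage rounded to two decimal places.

D₁ = €83,800.00 × 1.066 = €89,330.8000
P = D₁/(r − g) ⇒ r = D₁/P + g = €89,330.8000/€2,560,384.20 + 0.066 = 0.034890 + 0.066 = 0.100890

10.09%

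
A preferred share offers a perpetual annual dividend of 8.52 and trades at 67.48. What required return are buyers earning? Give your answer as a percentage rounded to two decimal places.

P = C/r ⇒ r = C/P = 8.52/67.48 = 0.126260

12.63%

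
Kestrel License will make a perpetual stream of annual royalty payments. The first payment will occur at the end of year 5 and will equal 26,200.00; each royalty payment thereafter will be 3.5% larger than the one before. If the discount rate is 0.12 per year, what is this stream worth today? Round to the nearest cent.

195889.10

Value at end of year 4: C₁ / (r − g) = 26,200.00 / (0.12 − 0.035) = 308,235.2941
Discount to today: PV = 308,235.2941 / (1 + 0.12)^4 = 308,235.2941 / 1.573519 = 195,889.10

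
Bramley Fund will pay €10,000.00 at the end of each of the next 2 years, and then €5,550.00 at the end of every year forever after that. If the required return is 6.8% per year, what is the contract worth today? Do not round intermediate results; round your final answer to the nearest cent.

€89685.69

PV of 2-year annuity: €10,000.00 × [1 − (1+0.068)^−2] / 0.068 = 18130.42685
Perpetuity value at year 2: €5,550.00 / 0.068 = 81617.64706
PV of perpetuity: 81617.64706 / (1+0.068)^2 = 71555.26015
Total PV = 18130.42685 + 71555.26015 = 89685.68701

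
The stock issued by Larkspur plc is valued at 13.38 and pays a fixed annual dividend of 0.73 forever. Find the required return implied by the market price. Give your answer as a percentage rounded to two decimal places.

5.46%

P = C/r ⇒ r = C/P = 0.73/13.38 = 0.054559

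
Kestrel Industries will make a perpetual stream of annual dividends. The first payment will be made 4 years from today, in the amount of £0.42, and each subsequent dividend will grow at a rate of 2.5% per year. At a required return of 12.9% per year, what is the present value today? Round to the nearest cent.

Value at end of year 3: C₁ / (r − g) = £0.42 / (0.129 − 0.025) = £4.0385
Discount to today: PV = £4.0385 / (1 + 0.129)^3 = £4.0385 / 1.439070 = £2.81

£2.81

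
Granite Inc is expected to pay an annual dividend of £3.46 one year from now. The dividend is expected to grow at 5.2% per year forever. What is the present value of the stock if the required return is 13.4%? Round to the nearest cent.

Growing perpetuity: P = D₁ / (r − g) = £3.4600 / (0.134 − 0.052) = £42.20

£42.20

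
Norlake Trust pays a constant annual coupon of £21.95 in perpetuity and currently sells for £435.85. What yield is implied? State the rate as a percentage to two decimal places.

P = C/r ⇒ r = C/P = £21.95/£435.85 = 0.050361

5.04%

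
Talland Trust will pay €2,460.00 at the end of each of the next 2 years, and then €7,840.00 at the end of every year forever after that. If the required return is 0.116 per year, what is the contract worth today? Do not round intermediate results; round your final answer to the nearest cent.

PV of 2-year annuity: €2,460.00 × [1 − (1+0.116)^−2] / 0.116 = 4179.48125
Perpetuity value at year 2: €7,840.00 / 0.116 = 67586.20690
PV of perpetuity: 67586.20690 / (1+0.116)^2 = 54266.23413
Total PV = 4179.48125 + 54266.23413 = 58445.71538

€58445.72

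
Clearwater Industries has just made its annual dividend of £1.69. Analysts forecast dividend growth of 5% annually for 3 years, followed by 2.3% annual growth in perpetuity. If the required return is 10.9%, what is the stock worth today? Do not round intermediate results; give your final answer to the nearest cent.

£21.61

D_1 = 1.77450
D_2 = 1.86322
D_3 = 1.95639
Terminal value at year 3: TV = D_3×(1+g_2)/(r−g_2) = 2.00138/0.086 = 23.27190
P_0 = D_1/(1+r)^1 + D_2/(1+r)^2 + D_3/(1+r)^3 + TV/(1+r)^3
    = 1.60009 + 1.51496 + 1.43437 + 17.06228 = 21.61170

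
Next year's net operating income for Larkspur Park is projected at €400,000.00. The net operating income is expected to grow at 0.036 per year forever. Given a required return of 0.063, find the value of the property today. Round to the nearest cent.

€14814814.81

Growing perpetuity: P = D₁ / (r − g) = €400,000.0000 / (0.063 − 0.036) = €14,814,814.81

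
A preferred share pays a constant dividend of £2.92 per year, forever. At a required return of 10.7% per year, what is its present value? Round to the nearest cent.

£27.29

Level perpetuity: PV = C / r = £2.92 / 0.107 = £27.29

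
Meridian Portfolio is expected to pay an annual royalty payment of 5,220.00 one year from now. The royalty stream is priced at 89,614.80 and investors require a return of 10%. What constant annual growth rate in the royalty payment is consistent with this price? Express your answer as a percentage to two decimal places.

4.18%

P = D₁/(r−g) ⇒ g = r − D₁/P = 0.1 − 5,220.00/89,614.80 = 0.041751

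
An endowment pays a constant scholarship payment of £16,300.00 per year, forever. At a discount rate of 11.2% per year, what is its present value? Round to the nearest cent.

Level perpetuity: PV = C / r = £16,300.00 / 0.112 = £145,535.71

£145535.71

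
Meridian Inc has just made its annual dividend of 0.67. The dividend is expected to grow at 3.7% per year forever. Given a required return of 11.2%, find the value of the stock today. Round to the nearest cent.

D₁ = D₀ × (1 + g) = 0.67 × 1.037 = 0.6948
Growing perpetuity: P = D₁ / (r − g) = 0.6948 / (0.112 − 0.037) = 9.26

9.26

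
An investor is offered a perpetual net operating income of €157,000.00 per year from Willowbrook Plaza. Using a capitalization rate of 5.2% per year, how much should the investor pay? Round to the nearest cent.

Level perpetuity: PV = C / r = €157,000.00 / 0.052 = €3,019,230.77

€3019230.77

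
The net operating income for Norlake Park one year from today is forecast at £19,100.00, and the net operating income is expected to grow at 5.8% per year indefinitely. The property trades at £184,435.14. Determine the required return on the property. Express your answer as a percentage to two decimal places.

P = D₁/(r − g) ⇒ r = D₁/P + g = £19,100.0000/£184,435.14 + 0.058 = 0.103559 + 0.058 = 0.161559

16.16%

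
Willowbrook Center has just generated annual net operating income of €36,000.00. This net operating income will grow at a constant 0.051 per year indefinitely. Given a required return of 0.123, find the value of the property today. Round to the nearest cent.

€525500.00

D₁ = D₀ × (1 + g) = €36,000.00 × 1.051 = €37,836.0000
Growing perpetuity: P = D₁ / (r − g) = €37,836.0000 / (0.123 − 0.051) = €525,500.00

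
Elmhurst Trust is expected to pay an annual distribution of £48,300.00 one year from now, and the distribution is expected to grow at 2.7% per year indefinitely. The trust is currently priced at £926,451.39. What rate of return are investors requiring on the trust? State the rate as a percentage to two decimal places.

7.91%

P = D₁/(r − g) ⇒ r = D₁/P + g = £48,300.0000/£926,451.39 + 0.027 = 0.052134 + 0.027 = 0.079134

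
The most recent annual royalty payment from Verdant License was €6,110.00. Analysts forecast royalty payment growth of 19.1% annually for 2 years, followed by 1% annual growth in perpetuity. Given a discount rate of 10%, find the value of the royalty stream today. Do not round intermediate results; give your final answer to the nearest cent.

€94160.10

D_1 = 7277.01000
D_2 = 8666.91891
Terminal value at year 2: TV = D_2×(1+g_2)/(r−g_2) = 8753.58810/0.09 = 97262.08999
P_0 = D_1/(1+r)^1 + D_2/(1+r)^2 + TV/(1+r)^2
    = 6615.46364 + 7162.74290 + 80381.89255 = 94160.09909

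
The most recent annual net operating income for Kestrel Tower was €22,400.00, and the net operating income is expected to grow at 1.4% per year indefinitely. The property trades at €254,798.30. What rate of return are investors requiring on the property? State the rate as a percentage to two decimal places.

10.31%

D₁ = €22,400.00 × 1.014 = €22,713.6000
P = D₁/(r − g) ⇒ r = D₁/P + g = €22,713.6000/€254,798.30 + 0.014 = 0.089143 + 0.014 = 0.103143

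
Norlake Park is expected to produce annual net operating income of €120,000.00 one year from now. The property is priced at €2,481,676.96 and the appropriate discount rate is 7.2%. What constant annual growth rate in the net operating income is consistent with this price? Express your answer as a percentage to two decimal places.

2.36%

P = D₁/(r−g) ⇒ g = r − D₁/P = 0.072 − €120,000.00/€2,481,676.96 = 0.023646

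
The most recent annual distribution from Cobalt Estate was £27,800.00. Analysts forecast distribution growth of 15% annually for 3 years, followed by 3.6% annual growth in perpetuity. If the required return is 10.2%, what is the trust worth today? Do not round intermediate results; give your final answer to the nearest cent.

£586796.01

D_1 = 31970.00000
D_2 = 36765.50000
D_3 = 42280.32500
Terminal value at year 3: TV = D_3×(1+g_2)/(r−g_2) = 43802.41670/0.066 = 663672.98030
P_0 = D_1/(1+r)^1 + D_2/(1+r)^2 + D_3/(1+r)^3 + TV/(1+r)^3
    = 29010.88929 + 30274.52149 + 31593.19394 + 495917.40785 = 586796.01257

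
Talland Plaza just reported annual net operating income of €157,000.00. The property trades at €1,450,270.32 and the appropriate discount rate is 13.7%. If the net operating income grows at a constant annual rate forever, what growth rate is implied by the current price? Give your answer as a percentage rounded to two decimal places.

2.59%

P = D₀(1+g)/(r−g) ⇒ P(r−g) = D₀(1+g) ⇒ g(P+D₀) = P·r − D₀
g = (P·r − D₀)/(P + D₀) = (€1,450,270.32×0.137 − €157,000.00) / (€1,450,270.32 + €157,000.00) = 0.025937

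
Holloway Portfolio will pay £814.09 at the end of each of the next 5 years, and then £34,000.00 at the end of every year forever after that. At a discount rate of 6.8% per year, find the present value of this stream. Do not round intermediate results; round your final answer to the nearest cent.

£363199.45

PV of 5-year annuity: £814.09 × [1 − (1+0.068)^−5] / 0.068 = 3355.88094
Perpetuity value at year 5: £34,000.00 / 0.068 = 500000.00000
PV of perpetuity: 500000.00000 / (1+0.068)^5 = 359843.56514
Total PV = 3355.88094 + 359843.56514 = 363199.44608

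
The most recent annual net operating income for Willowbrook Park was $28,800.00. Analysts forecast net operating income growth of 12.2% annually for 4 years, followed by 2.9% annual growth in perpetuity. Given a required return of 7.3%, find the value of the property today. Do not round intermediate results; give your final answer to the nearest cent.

D_1 = 32313.60000
D_2 = 36255.85920
D_3 = 40679.07402
D_4 = 45641.92105
Terminal value at year 4: TV = D_4×(1+g_2)/(r−g_2) = 46965.53676/0.044 = 1067398.56281
P_0 = D_1/(1+r)^1 + D_2/(1+r)^2 + D_3/(1+r)^3 + D_4/(1+r)^4 + TV/(1+r)^4
    = 30115.19105 + 31490.44209 + 32928.49583 + 34432.22024 + 805244.42338 = 934210.77260

$934210.77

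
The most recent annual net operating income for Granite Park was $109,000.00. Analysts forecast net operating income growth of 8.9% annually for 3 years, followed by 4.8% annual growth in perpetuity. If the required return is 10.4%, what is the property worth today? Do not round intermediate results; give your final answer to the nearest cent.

D_1 = 118701.00000
D_2 = 129265.38900
D_3 = 140770.00862
Terminal value at year 3: TV = D_3×(1+g_2)/(r−g_2) = 147526.96903/0.056 = 2634410.16134
P_0 = D_1/(1+r)^1 + D_2/(1+r)^2 + D_3/(1+r)^3 + TV/(1+r)^3
    = 107519.02174 + 106058.16547 + 104617.15778 + 1957835.38136 = 2276029.72635

$2276029.73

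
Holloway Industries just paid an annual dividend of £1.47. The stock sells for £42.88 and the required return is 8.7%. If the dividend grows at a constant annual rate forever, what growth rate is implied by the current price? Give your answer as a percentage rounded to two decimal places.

5.10%

P = D₀(1+g)/(r−g) ⇒ P(r−g) = D₀(1+g) ⇒ g(P+D₀) = P·r − D₀
g = (P·r − D₀)/(P + D₀) = (£42.88×0.087 − £1.47) / (£42.88 + £1.47) = 0.050971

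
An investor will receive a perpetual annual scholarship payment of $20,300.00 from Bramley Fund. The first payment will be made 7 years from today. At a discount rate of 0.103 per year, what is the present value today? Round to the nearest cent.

Value at end of year 6: C / r = $20,300.00 / 0.103 = $197,087.3786
Discount to today: PV = $197,087.3786 / (1 + 0.103)^6 = $197,087.3786 / 1.800749 = $109,447.47

$109447.47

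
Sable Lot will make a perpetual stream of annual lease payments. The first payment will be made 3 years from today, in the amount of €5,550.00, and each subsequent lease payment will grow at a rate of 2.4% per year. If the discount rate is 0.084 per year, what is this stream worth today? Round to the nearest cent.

€78719.65

Value at end of year 2: C₁ / (r − g) = €5,550.00 / (0.084 − 0.024) = €92,500.0000
Discount to today: PV = €92,500.0000 / (1 + 0.084)^2 = €92,500.0000 / 1.175056 = €78,719.65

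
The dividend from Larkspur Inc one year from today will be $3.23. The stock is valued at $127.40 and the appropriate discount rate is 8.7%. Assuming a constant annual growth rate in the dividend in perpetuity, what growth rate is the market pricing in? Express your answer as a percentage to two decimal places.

6.16%

P = D₁/(r−g) ⇒ g = r − D₁/P = 0.087 − $3.23/$127.40 = 0.061647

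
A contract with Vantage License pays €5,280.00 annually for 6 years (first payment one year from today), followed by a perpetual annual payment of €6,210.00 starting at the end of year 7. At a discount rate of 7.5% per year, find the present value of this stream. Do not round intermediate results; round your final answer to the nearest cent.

PV of 6-year annuity: €5,280.00 × [1 − (1+0.075)^−6] / 0.075 = 24783.50910
Perpetuity value at year 6: €6,210.00 / 0.075 = 82800.00000
PV of perpetuity: 82800.00000 / (1+0.075)^6 = 53651.21373
Total PV = 24783.50910 + 53651.21373 = 78434.72283

€78434.72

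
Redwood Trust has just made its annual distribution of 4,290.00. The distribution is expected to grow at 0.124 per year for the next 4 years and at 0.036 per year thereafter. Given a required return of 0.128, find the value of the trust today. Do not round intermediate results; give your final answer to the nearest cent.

D_1 = 4821.96000
D_2 = 5419.88304
D_3 = 6091.94854
D_4 = 6847.35016
Terminal value at year 4: TV = D_4×(1+g_2)/(r−g_2) = 7093.85476/0.092 = 77107.11697
P_0 = D_1/(1+r)^1 + D_2/(1+r)^2 + D_3/(1+r)^3 + D_4/(1+r)^4 + TV/(1+r)^4
    = 4274.78723 + 4259.62841 + 4244.52335 + 4229.47185 + 47627.53080 = 64635.94165

64635.94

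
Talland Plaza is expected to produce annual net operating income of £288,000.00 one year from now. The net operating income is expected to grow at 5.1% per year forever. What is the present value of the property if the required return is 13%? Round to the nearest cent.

Growing perpetuity: P = D₁ / (r − g) = £288,000.0000 / (0.13 − 0.051) = £3,645,569.62

£3645569.62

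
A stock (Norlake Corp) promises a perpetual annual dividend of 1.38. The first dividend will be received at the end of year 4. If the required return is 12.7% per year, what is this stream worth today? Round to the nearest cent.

7.59

Value at end of year 3: C / r = 1.38 / 0.127 = 10.8661
Discount to today: PV = 10.8661 / (1 + 0.127)^3 = 10.8661 / 1.431435 = 7.59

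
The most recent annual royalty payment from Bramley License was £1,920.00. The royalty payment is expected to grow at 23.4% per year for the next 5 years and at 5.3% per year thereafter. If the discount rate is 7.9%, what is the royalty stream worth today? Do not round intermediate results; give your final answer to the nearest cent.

£166753.46

D_1 = 2369.28000
D_2 = 2923.69152
D_3 = 3607.83534
D_4 = 4452.06880
D_5 = 5493.85290
Terminal value at year 5: TV = D_5×(1+g_2)/(r−g_2) = 5785.02711/0.026 = 222501.04263
P_0 = D_1/(1+r)^1 + D_2/(1+r)^2 + D_3/(1+r)^3 + D_4/(1+r)^4 + D_5/(1+r)^5 + TV/(1+r)^5
    = 2195.81094 + 2511.24253 + 2871.98637 + 3284.55160 + 3756.38246 + 152133.48955 = 166753.46345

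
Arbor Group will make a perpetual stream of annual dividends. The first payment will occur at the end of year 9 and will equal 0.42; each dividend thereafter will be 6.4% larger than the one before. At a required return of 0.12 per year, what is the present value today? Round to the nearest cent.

3.03

Value at end of year 8: C₁ / (r − g) = 0.42 / (0.12 − 0.064) = 7.5000
Discount to today: PV = 7.5000 / (1 + 0.12)^8 = 7.5000 / 2.475963 = 3.03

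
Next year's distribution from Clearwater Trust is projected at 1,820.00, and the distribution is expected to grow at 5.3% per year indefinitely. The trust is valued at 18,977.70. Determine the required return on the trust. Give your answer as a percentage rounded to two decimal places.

14.89%

P = D₁/(r − g) ⇒ r = D₁/P + g = 1,820.0000/18,977.70 + 0.053 = 0.095902 + 0.053 = 0.148902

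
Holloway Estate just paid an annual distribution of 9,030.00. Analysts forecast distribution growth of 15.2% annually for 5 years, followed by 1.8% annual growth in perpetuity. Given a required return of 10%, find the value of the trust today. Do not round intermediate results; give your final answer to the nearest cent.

D_1 = 10402.56000
D_2 = 11983.74912
D_3 = 13805.27899
D_4 = 15903.68139
D_5 = 18321.04096
Terminal value at year 5: TV = D_5×(1+g_2)/(r−g_2) = 18650.81970/0.082 = 227449.02075
P_0 = D_1/(1+r)^1 + D_2/(1+r)^2 + D_3/(1+r)^3 + D_4/(1+r)^4 + D_5/(1+r)^5 + TV/(1+r)^5
    = 9456.87273 + 9903.92489 + 10372.11043 + 10862.42838 + 11375.92500 + 141227.94689 = 193199.20832

193199.21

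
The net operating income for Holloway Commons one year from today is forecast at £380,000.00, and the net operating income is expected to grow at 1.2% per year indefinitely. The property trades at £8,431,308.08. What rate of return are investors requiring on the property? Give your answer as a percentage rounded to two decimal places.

5.71%

P = D₁/(r − g) ⇒ r = D₁/P + g = £380,000.0000/£8,431,308.08 + 0.012 = 0.045070 + 0.012 = 0.057070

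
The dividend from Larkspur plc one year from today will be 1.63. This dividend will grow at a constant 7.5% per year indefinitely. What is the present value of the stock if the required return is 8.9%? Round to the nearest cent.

116.43

Growing perpetuity: P = D₁ / (r − g) = 1.6300 / (0.089 − 0.075) = 116.43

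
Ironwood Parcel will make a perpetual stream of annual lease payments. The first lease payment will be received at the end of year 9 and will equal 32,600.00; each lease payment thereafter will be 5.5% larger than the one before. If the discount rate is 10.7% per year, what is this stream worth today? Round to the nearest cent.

277992.63

Value at end of year 8: C₁ / (r − g) = 32,600.00 / (0.107 − 0.055) = 626,923.0769
Discount to today: PV = 626,923.0769 / (1 + 0.107)^8 = 626,923.0769 / 2.255179 = 277,992.63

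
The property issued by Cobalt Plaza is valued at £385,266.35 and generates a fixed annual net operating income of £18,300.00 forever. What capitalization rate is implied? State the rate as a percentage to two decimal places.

P = C/r ⇒ r = C/P = £18,300.00/£385,266.35 = 0.047500

4.75%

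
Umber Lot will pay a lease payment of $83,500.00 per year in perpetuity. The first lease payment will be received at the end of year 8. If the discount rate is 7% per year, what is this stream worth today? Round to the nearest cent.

$742851.48

Value at end of year 7: C / r = $83,500.00 / 0.07 = $1,192,857.1429
Discount to today: PV = $1,192,857.1429 / (1 + 0.07)^7 = $1,192,857.1429 / 1.605781 = $742,851.48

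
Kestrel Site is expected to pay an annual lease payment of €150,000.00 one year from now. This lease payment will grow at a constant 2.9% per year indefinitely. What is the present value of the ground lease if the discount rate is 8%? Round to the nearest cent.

€2941176.47

Growing perpetuity: P = D₁ / (r − g) = €150,000.0000 / (0.08 − 0.029) = €2,941,176.47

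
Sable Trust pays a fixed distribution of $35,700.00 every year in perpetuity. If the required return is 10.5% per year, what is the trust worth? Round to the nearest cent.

Level perpetuity: PV = C / r = $35,700.00 / 0.105 = $340,000.00

$340000.00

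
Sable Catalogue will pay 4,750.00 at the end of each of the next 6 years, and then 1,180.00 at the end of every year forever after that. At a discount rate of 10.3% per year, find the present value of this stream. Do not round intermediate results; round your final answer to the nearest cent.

PV of 6-year annuity: 4,750.00 × [1 − (1+0.103)^−6] / 0.103 = 20506.87448
Perpetuity value at year 6: 1,180.00 / 0.103 = 11456.31068
PV of perpetuity: 11456.31068 / (1+0.103)^6 = 6361.97133
Total PV = 20506.87448 + 6361.97133 = 26868.84582

26868.85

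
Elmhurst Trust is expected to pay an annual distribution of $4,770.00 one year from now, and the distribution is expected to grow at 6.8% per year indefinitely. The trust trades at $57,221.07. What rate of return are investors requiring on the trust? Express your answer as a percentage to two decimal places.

15.14%

P = D₁/(r − g) ⇒ r = D₁/P + g = $4,770.0000/$57,221.07 + 0.068 = 0.083361 + 0.068 = 0.151361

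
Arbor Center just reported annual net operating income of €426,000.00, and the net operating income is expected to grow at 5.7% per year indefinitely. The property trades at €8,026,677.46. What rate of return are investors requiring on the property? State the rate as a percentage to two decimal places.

11.31%

D₁ = €426,000.00 × 1.057 = €450,282.0000
P = D₁/(r − g) ⇒ r = D₁/P + g = €450,282.0000/€8,026,677.46 + 0.057 = 0.056098 + 0.057 = 0.113098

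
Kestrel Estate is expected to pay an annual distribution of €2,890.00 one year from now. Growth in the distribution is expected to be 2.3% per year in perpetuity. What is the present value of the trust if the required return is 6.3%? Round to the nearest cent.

Growing perpetuity: P = D₁ / (r − g) = €2,890.0000 / (0.063 − 0.023) = €72,250.00

€72250.00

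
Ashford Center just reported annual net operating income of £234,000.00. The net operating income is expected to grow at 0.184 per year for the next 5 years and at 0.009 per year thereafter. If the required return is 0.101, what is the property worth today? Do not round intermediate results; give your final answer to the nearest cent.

£5153726.34

D_1 = 277056.00000
D_2 = 328034.30400
D_3 = 388392.61594
D_4 = 459856.85727
D_5 = 544470.51901
Terminal value at year 5: TV = D_5×(1+g_2)/(r−g_2) = 549370.75368/0.092 = 5971421.23562
P_0 = D_1/(1+r)^1 + D_2/(1+r)^2 + D_3/(1+r)^3 + D_4/(1+r)^4 + D_5/(1+r)^5 + TV/(1+r)^5
    = 251640.32698 + 270610.48786 + 291010.73354 + 312948.87240 + 336540.84008 + 3690975.08302 = 5153726.34389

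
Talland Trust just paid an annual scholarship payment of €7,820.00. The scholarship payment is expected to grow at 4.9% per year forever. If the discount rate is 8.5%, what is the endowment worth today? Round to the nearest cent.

€227866.11

D₁ = D₀ × (1 + g) = €7,820.00 × 1.049 = €8,203.1800
Growing perpetuity: P = D₁ / (r − g) = €8,203.1800 / (0.085 − 0.049) = €227,866.11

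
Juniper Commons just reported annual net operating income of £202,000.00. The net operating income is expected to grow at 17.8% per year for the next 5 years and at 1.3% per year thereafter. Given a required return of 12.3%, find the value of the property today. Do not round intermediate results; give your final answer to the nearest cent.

D_1 = 237956.00000
D_2 = 280312.16800
D_3 = 330207.73390
D_4 = 388984.71054
D_5 = 458223.98901
Terminal value at year 5: TV = D_5×(1+g_2)/(r−g_2) = 464180.90087/0.11 = 4219826.37156
P_0 = D_1/(1+r)^1 + D_2/(1+r)^2 + D_3/(1+r)^3 + D_4/(1+r)^4 + D_5/(1+r)^5 + TV/(1+r)^5
    = 211893.14337 + 222270.81290 + 233156.73873 + 244575.81320 + 256554.14777 + 2362630.46996 = 3531081.12593

£3531081.13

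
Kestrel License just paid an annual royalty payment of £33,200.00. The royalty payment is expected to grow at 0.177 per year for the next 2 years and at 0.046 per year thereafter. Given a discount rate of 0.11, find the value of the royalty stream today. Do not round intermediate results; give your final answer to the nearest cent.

£682626.86

D_1 = 39076.40000
D_2 = 45992.92280
Terminal value at year 2: TV = D_2×(1+g_2)/(r−g_2) = 48108.59725/0.064 = 751696.83201
P_0 = D_1/(1+r)^1 + D_2/(1+r)^2 + TV/(1+r)^2
    = 35203.96396 + 37328.88791 + 610094.01186 = 682626.86374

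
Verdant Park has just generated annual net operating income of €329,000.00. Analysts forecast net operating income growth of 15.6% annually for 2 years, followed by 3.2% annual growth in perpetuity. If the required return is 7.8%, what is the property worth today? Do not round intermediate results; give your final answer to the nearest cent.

D_1 = 380324.00000
D_2 = 439654.54400
Terminal value at year 2: TV = D_2×(1+g_2)/(r−g_2) = 453723.48941/0.046 = 9863554.11757
P_0 = D_1/(1+r)^1 + D_2/(1+r)^2 + TV/(1+r)^2
    = 352805.19481 + 378332.84341 + 8487815.09561 = 9218953.13382

€9218953.13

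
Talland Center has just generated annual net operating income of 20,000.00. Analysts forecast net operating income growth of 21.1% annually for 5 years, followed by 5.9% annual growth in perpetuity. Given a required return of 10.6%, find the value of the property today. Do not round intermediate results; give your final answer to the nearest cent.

D_1 = 24220.00000
D_2 = 29330.42000
D_3 = 35519.13862
D_4 = 43013.67687
D_5 = 52089.56269
Terminal value at year 5: TV = D_5×(1+g_2)/(r−g_2) = 55162.84689/0.047 = 1173677.59333
P_0 = D_1/(1+r)^1 + D_2/(1+r)^2 + D_3/(1+r)^3 + D_4/(1+r)^4 + D_5/(1+r)^5 + TV/(1+r)^5
    = 21898.73418 + 23977.72793 + 26254.09450 + 28746.57183 + 31475.67675 + 709207.26976 = 841560.07495

841560.07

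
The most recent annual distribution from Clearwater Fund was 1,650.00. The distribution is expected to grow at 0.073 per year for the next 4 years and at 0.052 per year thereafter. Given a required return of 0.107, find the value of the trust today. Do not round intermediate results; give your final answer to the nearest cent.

D_1 = 1770.45000
D_2 = 1899.69285
D_3 = 2038.37043
D_4 = 2187.17147
Terminal value at year 4: TV = D_4×(1+g_2)/(r−g_2) = 2300.90439/0.055 = 41834.62519
P_0 = D_1/(1+r)^1 + D_2/(1+r)^2 + D_3/(1+r)^3 + D_4/(1+r)^4 + TV/(1+r)^4
    = 1599.32249 + 1550.20148 + 1502.58915 + 1456.43916 + 27857.70909 = 33966.26137

33966.26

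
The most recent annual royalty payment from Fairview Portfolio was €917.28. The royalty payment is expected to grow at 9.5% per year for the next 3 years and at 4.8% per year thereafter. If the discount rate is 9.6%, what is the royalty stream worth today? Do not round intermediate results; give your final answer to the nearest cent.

€22719.33

D_1 = 1004.42160
D_2 = 1099.84165
D_3 = 1204.32661
Terminal value at year 3: TV = D_3×(1+g_2)/(r−g_2) = 1262.13429/0.048 = 26294.46430
P_0 = D_1/(1+r)^1 + D_2/(1+r)^2 + D_3/(1+r)^3 + TV/(1+r)^3
    = 916.44307 + 915.60690 + 914.77149 + 19972.51081 = 22719.33225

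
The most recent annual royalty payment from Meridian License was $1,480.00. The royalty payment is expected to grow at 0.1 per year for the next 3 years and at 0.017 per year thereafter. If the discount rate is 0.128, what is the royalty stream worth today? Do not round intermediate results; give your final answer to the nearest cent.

D_1 = 1628.00000
D_2 = 1790.80000
D_3 = 1969.88000
Terminal value at year 3: TV = D_3×(1+g_2)/(r−g_2) = 2003.36796/0.111 = 18048.36000
P_0 = D_1/(1+r)^1 + D_2/(1+r)^2 + D_3/(1+r)^3 + TV/(1+r)^3
    = 1443.26241 + 1407.43675 + 1372.50038 + 12575.07101 = 16798.27054

$16798.27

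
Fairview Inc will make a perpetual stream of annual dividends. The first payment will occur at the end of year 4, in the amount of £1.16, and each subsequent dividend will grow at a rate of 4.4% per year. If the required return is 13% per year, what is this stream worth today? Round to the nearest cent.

Value at end of year 3: C₁ / (r − g) = £1.16 / (0.13 − 0.044) = £13.4884
Discount to today: PV = £13.4884 / (1 + 0.13)^3 = £13.4884 / 1.442897 = £9.35

£9.35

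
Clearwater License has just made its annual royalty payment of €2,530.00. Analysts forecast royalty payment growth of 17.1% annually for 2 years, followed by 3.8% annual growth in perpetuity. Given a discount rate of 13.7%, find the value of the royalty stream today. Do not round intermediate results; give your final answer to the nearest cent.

D_1 = 2962.63000
D_2 = 3469.23973
Terminal value at year 2: TV = D_2×(1+g_2)/(r−g_2) = 3601.07084/0.099 = 36374.45293
P_0 = D_1/(1+r)^1 + D_2/(1+r)^2 + TV/(1+r)^2
    = 2605.65523 + 2683.57280 + 28136.85425 = 33426.08228

€33426.08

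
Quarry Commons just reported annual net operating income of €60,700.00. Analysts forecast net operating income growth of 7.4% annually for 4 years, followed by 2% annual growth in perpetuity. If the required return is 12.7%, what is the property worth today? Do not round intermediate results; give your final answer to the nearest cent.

€692794.16

D_1 = 65191.80000
D_2 = 70015.99320
D_3 = 75197.17670
D_4 = 80761.76777
Terminal value at year 4: TV = D_4×(1+g_2)/(r−g_2) = 82377.00313/0.107 = 769878.53390
P_0 = D_1/(1+r)^1 + D_2/(1+r)^2 + D_3/(1+r)^3 + D_4/(1+r)^4 + TV/(1+r)^4
    = 57845.43035 + 55125.10399 + 52532.70779 + 50062.22553 + 477228.69193 = 692794.15958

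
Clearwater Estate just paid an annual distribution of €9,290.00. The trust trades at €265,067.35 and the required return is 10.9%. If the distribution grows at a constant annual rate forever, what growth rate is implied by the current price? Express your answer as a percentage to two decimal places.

P = D₀(1+g)/(r−g) ⇒ P(r−g) = D₀(1+g) ⇒ g(P+D₀) = P·r − D₀
g = (P·r − D₀)/(P + D₀) = (€265,067.35×0.109 − €9,290.00) / (€265,067.35 + €9,290.00) = 0.071448

7.14%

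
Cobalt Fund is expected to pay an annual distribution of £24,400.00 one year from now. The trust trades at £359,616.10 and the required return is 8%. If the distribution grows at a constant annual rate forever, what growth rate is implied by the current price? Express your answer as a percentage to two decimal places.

1.21%

P = D₁/(r−g) ⇒ g = r − D₁/P = 0.08 − £24,400.00/£359,616.10 = 0.012150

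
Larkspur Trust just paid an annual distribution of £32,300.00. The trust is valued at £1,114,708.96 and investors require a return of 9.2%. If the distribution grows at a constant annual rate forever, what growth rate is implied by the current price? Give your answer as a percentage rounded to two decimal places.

P = D₀(1+g)/(r−g) ⇒ P(r−g) = D₀(1+g) ⇒ g(P+D₀) = P·r − D₀
g = (P·r − D₀)/(P + D₀) = (£1,114,708.96×0.092 − £32,300.00) / (£1,114,708.96 + £32,300.00) = 0.061249

6.12%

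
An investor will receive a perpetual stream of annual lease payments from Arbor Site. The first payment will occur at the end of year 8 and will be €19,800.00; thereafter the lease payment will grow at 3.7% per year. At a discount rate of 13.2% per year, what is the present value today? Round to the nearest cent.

Value at end of year 7: C₁ / (r − g) = €19,800.00 / (0.132 − 0.037) = €208,421.0526
Discount to today: PV = €208,421.0526 / (1 + 0.132)^7 = €208,421.0526 / 2.381908 = €87,501.72

€87501.72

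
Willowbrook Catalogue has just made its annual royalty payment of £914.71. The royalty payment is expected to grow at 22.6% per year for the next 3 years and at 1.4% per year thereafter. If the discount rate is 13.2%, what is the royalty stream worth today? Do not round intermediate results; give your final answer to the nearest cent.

£13211.16

D_1 = 1121.43446
D_2 = 1374.87865
D_3 = 1685.60122
Terminal value at year 3: TV = D_3×(1+g_2)/(r−g_2) = 1709.19964/0.118 = 14484.74271
P_0 = D_1/(1+r)^1 + D_2/(1+r)^2 + D_3/(1+r)^3 + TV/(1+r)^3
    = 990.66648 + 1072.93031 + 1162.02523 + 9985.53883 = 13211.16085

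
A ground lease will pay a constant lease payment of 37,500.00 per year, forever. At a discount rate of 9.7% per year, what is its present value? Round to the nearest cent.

386597.94

Level perpetuity: PV = C / r = 37,500.00 / 0.097 = 386,597.94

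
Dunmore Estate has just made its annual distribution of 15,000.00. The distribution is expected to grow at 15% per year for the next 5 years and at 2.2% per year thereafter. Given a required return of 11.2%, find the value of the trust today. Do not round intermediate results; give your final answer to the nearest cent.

284543.58

D_1 = 17250.00000
D_2 = 19837.50000
D_3 = 22813.12500
D_4 = 26235.09375
D_5 = 30170.35781
Terminal value at year 5: TV = D_5×(1+g_2)/(r−g_2) = 30834.10568/0.09 = 342601.17427
P_0 = D_1/(1+r)^1 + D_2/(1+r)^2 + D_3/(1+r)^3 + D_4/(1+r)^4 + D_5/(1+r)^5 + TV/(1+r)^5
    = 15512.58993 + 16042.69642 + 16590.91806 + 17157.87389 + 17744.20411 + 201495.29561 = 284543.57802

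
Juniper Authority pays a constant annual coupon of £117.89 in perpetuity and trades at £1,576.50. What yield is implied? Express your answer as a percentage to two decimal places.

7.48%

P = C/r ⇒ r = C/P = £117.89/£1,576.50 = 0.074780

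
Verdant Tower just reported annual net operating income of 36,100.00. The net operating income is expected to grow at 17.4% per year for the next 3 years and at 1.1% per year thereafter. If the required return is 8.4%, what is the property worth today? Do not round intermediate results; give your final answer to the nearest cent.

D_1 = 42381.40000
D_2 = 49755.76360
D_3 = 58413.26647
Terminal value at year 3: TV = D_3×(1+g_2)/(r−g_2) = 59055.81240/0.073 = 808983.73147
P_0 = D_1/(1+r)^1 + D_2/(1+r)^2 + D_3/(1+r)^3 + TV/(1+r)^3
    = 39097.23247 + 42343.31266 + 45858.90135 + 635114.37347 = 762413.81995

762413.82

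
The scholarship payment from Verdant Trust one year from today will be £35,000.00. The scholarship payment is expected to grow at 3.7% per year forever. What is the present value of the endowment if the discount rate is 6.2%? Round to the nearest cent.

£1400000.00

Growing perpetuity: P = D₁ / (r − g) = £35,000.0000 / (0.062 − 0.037) = £1,400,000.00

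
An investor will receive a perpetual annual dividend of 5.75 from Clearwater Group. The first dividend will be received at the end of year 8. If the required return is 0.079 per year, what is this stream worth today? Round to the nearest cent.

42.75

Value at end of year 7: C / r = 5.75 / 0.079 = 72.7848
Discount to today: PV = 72.7848 / (1 + 0.079)^7 = 72.7848 / 1.702747 = 42.75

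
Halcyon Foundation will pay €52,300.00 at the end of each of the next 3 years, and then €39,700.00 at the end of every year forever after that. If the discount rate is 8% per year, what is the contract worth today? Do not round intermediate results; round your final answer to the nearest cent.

€528721.42

PV of 3-year annuity: €52,300.00 × [1 − (1+0.08)^−3] / 0.08 = 134782.17243
Perpetuity value at year 3: €39,700.00 / 0.08 = 496250.00000
PV of perpetuity: 496250.00000 / (1+0.08)^3 = 393939.24961
Total PV = 134782.17243 + 393939.24961 = 528721.42204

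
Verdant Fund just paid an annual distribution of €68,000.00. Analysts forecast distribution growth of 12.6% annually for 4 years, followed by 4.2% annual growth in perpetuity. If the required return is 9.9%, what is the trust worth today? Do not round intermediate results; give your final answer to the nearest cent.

D_1 = 76568.00000
D_2 = 86215.56800
D_3 = 97078.72957
D_4 = 109310.64949
Terminal value at year 4: TV = D_4×(1+g_2)/(r−g_2) = 113901.69677/0.057 = 1998275.38197
P_0 = D_1/(1+r)^1 + D_2/(1+r)^2 + D_3/(1+r)^3 + D_4/(1+r)^4 + TV/(1+r)^4
    = 69670.60965 + 71382.26248 + 73135.96683 + 74932.75583 + 1369823.36087 = 1658944.95565

€1658944.96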